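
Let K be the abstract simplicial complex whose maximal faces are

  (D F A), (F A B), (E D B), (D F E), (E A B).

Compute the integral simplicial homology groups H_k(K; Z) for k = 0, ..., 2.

H_0 = Z,  H_1 = Z,  H_2 = 0.

We work with the vertex ordering A < B < D < E < F. The simplices of K, each written with vertices in increasing order, are:

  0-simplices (5): A, B, D, E, F
  1-simplices (10): AB, AD, AE, AF, BD, BE, BF, DE, DF, EF
  2-simplices (5): ABE, ABF, ADF, BDE, DEF

Hence C_0 ≅ Z^5, C_1 ≅ Z^10, C_2 ≅ Z^5.

∂_1: C_1 → C_0 is given by ∂[p,q] = [q] − [p]. For instance
  ∂EF = F − E.
As a 5×10 matrix over Z this has rank 4, with invariant factors (1,1,1,1).

∂_2: C_2 → C_1 acts by ∂[p,q,r] = [q,r] − [p,r] + [p,q]. For instance
  ∂ABF = BF − AF + AB,
  ∂BDE = DE − BE + BD.
This gives a 10×5 integer matrix of rank 5; reducing to Smith normal form yields diagonal entries (1,1,1,1,1).

Computing H_k = (kernel of ∂_k) / (image of ∂_{k+1}):

  H_0: rank C_0 − rank ∂_1 = 5 − 4 = 1, and the invariant factors of ∂_1 are all 1, so H_0 = Z.
  H_1: rank ker ∂_1 − rank ∂_2 = (10 − 4) − 5 = 1, and the invariant factors of ∂_2 are all 1, so H_1 = Z.
  H_2: rank ker ∂_2 − rank ∂_3 = (5 − 5) − 0 = 0, and there is no ∂_3, so H_2 = 0.

As a check, the Euler characteristic is 5 − 10 + 5 = 0, which agrees with 1 − 1 + 0 = 0.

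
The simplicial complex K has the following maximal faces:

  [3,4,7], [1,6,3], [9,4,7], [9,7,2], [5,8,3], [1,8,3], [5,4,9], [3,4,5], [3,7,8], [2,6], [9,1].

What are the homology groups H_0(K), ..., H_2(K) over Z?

We work with the vertex ordering 1 < 2 < 3 < 4 < 5 < 6 < 7 < 8 < 9. The simplices of K, each written with vertices in increasing order, are:

  0-simplices (9): [1], [2], [3], [4], [5], [6], [7], [8], [9]
  1-simplices (19): [1,3], [1,6], [1,8], [1,9], [2,6], [2,7], [2,9], [3,4], [3,5], [3,6], [3,7], [3,8], [4,5], [4,7], [4,9], [5,8], [5,9], [7,8], [7,9]
  2-simplices (9): [1,3,6], [1,3,8], [2,7,9], [3,4,5], [3,4,7], [3,5,8], [3,7,8], [4,5,9], [4,7,9]

Hence C_0 ≅ Z^9, C_1 ≅ Z^19, C_2 ≅ Z^9.

Boundary ∂_1: C_1 → C_0 sends each edge [p,q] (with p < q) to q − p.
The 9×19 boundary matrix has rank 8 and Smith normal form diag(1,1,1,1,1,1,1,1).

∂_2: C_2 → C_1 sends each 2-simplex [p,q,r] to [q,r] − [p,r] + [p,q]. For instance
  ∂[3,7,8] = [7,8] − [3,8] + [3,7],
  ∂[1,3,6] = [3,6] − [1,6] + [1,3].
As a 19×9 matrix over Z this has rank 9, with invariant factors (1,1,1,1,1,1,1,1,1).

Reading off H_k = ker ∂_k / im ∂_{k+1}:

  H_0: rank C_0 − rank ∂_1 = 9 − 8 = 1, and the invariant factors of ∂_1 are all 1, so H_0 = Z.
  H_1: rank ker ∂_1 − rank ∂_2 = (19 − 8) − 9 = 2, and the invariant factors of ∂_2 are all 1, so H_1 = Z^2.
  H_2: rank ker ∂_2 − rank ∂_3 = (9 − 9) − 0 = 0, and there is no ∂_3, so H_2 = 0.

As a check, the Euler characteristic is 9 − 19 + 9 = -1, which agrees with 1 − 2 + 0 = -1.

H_0 ≅ Z,  H_1 ≅ Z^2,  H_2 = 0.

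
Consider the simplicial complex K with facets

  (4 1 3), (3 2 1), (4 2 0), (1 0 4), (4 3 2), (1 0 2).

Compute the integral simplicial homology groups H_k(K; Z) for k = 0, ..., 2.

Order the vertices as 0 < 1 < 2 < 3 < 4. Listing each simplex with vertices in this order, K has dimension 2 with simplices:

  0-simplices (5): [0], [1], [2], [3], [4]
  1-simplices (9): [0,1], [0,2], [0,4], [1,2], [1,3], [1,4], [2,3], [2,4], [3,4]
  2-simplices (6): [0,1,2], [0,1,4], [0,2,4], [1,2,3], [1,3,4], [2,3,4]

so the chain groups are C_0 ≅ Z^5, C_1 ≅ Z^9, C_2 ≅ Z^6.

∂_1: C_1 → C_0 maps an edge to its endpoints' difference, ∂[p,q] = q − p. For instance
  ∂[0,4] = [4] − [0].
The 5×9 boundary matrix has rank 4 and Smith normal form diag(1,1,1,1).

∂_2: C_2 → C_1 acts by ∂[p,q,r] = [q,r] − [p,r] + [p,q]. For instance
  ∂[0,1,4] = [1,4] − [0,4] + [0,1],
  ∂[1,2,3] = [2,3] − [1,3] + [1,2].
As a 9×6 matrix over Z this has rank 5, with invariant factors (1,1,1,1,1).

Computing H_k = (kernel of ∂_k) / (image of ∂_{k+1}):

  H_0: rank C_0 − rank ∂_1 = 5 − 4 = 1, and the invariant factors of ∂_1 are all 1, so H_0 ≅ Z.
  H_1: rank ker ∂_1 − rank ∂_2 = (9 − 4) − 5 = 0, and the invariant factors of ∂_2 are all 1, so H_1 ≅ 0.
  H_2: rank ker ∂_2 − rank ∂_3 = (6 − 5) − 0 = 1, and there is no ∂_3, so H_2 ≅ Z.

H_0 = Z,  H_1 = 0,  H_2 = Z.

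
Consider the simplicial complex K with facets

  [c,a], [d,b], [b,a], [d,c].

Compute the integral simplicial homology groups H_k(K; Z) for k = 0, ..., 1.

Take the total order a < b < c < d on the vertex set. Then K (dimension 1) consists of the simplices:

  0-simplices (4): a, b, c, d
  1-simplices (4): ab, ac, bd, cd

so the chain groups are C_0 ≅ Z^4, C_1 ≅ Z^4.

The boundary map ∂_1: C_1 → C_0 maps an edge to its endpoints' difference, ∂[p,q] = q − p.
The 4×4 boundary matrix has rank 3 and Smith normal form diag(1,1,1).

From H_k ≅ ker(∂_k) / im(∂_{k+1}) we obtain:

  H_0: rank C_0 − rank ∂_1 = 4 − 3 = 1, and the invariant factors of ∂_1 are all 1, so H_0 = Z.
  H_1: rank ker ∂_1 − rank ∂_2 = (4 − 3) − 0 = 1, and there is no ∂_2, so H_1 = Z.

H_0 ≅ Z,  H_1 ≅ Z.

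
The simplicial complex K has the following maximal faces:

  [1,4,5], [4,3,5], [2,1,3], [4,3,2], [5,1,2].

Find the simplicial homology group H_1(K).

H_1 = Z.

Fix the vertex order 1 < 2 < 3 < 4 < 5 and write every simplex with vertices in increasing order. Then dim K = 2 and the simplices of K are:

  0-simplices (5): [1], [2], [3], [4], [5]
  1-simplices (10): [1,2], [1,3], [1,4], [1,5], [2,3], [2,4], [2,5], [3,4], [3,5], [4,5]
  2-simplices (5): [1,2,3], [1,2,5], [1,4,5], [2,3,4], [3,4,5]

so the chain groups are C_0 ≅ Z^5, C_1 ≅ Z^10, C_2 ≅ Z^5.

The boundary map ∂_1: C_1 → C_0 sends each edge [p,q] (with p < q) to q − p. For instance
  ∂[1,2] = [2] − [1].
The 5×10 boundary matrix has rank 4 and Smith normal form diag(1,1,1,1).

∂_2: C_2 → C_1 sends each 2-simplex [p,q,r] to [q,r] − [p,r] + [p,q]. For instance
  ∂[3,4,5] = [4,5] − [3,5] + [3,4],
  ∂[2,3,4] = [3,4] − [2,4] + [2,3].
The 10×5 boundary matrix has rank 5 and Smith normal form diag(1,1,1,1,1).

Reading off H_k = ker ∂_k / im ∂_{k+1}:

  H_1: rank ker ∂_1 − rank ∂_2 = (10 − 4) − 5 = 1, and the invariant factors of ∂_2 are all 1, so H_1 = Z.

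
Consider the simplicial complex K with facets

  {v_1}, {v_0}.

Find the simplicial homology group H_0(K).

H_0 = Z^2.

Take the total order v_0 < v_1 on the vertex set. Then K (dimension 0) consists of the simplices:

  0-simplices (2): [v_0], [v_1]

Hence C_0 ≅ Z^2.

Now H_k = ker ∂_k / im ∂_{k+1}, so:

  H_0: rank C_0 − rank ∂_1 = 2 − 0 = 2, and there is no ∂_1, so H_0 ≅ Z^2.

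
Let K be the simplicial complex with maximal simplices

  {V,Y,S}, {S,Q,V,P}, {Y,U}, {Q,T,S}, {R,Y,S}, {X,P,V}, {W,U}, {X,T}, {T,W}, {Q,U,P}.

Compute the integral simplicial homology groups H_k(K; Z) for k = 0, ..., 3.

H_0 ≅ Z,  H_1 ≅ Z^3,  H_2 = 0,  H_3 = 0.

We work with the vertex ordering P < Q < R < S < T < U < V < W < X < Y. The simplices of K, each written with vertices in increasing order, are:

  0-simplices (10): P, Q, R, S, T, U, V, W, X, Y
  1-simplices (20): PQ, PS, PU, PV, PX, QS, QT, QU, QV, RS, RY, ST, SV, SY, TW, TX, UW, UY, VX, VY
  2-simplices (9): PQS, PQU, PQV, PSV, PVX, QST, QSV, RSY, SVY
  3-simplices (1): PQSV

Hence C_0 ≅ Z^10, C_1 ≅ Z^20, C_2 ≅ Z^9, C_3 ≅ Z^1.

Boundary ∂_1: C_1 → C_0 is given by ∂[p,q] = [q] − [p]. For instance
  ∂PV = V − P.
The 10×20 boundary matrix has rank 9 and Smith normal form diag(1,1,1,1,1,1,1,1,1).

Boundary ∂_2: C_2 → C_1 acts by ∂[p,q,r] = [q,r] − [p,r] + [p,q]. For instance
  ∂QST = ST − QT + QS,
  ∂PQU = QU − PU + PQ.
This gives a 20×9 integer matrix of rank 8; reducing to Smith normal form yields diagonal entries (1,1,1,1,1,1,1,1).

∂_3: C_3 → C_2 sends each 3-simplex σ to the alternating sum Σ_i (−1)^i (σ with its i-th vertex removed). For instance
  ∂PQSV = QSV − PSV + PQV − PQS.
The 9×1 boundary matrix has rank 1 and Smith normal form diag(1).

Reading off H_k = ker ∂_k / im ∂_{k+1}:

  H_0: rank C_0 − rank ∂_1 = 10 − 9 = 1, and the invariant factors of ∂_1 are all 1, so H_0 = Z.
  H_1: rank ker ∂_1 − rank ∂_2 = (20 − 9) − 8 = 3, and the invariant factors of ∂_2 are all 1, so H_1 = Z^3.
  H_2: rank ker ∂_2 − rank ∂_3 = (9 − 8) − 1 = 0, and the invariant factors of ∂_3 are all 1, so H_2 = 0.
  H_3: rank ker ∂_3 − rank ∂_4 = (1 − 1) − 0 = 0, and there is no ∂_4, so H_3 = 0.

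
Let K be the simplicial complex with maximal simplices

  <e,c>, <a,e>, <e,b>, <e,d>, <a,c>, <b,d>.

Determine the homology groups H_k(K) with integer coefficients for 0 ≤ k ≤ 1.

H_0 = Z,  H_1 = Z^2.

Fix the vertex order a < b < c < d < e and write every simplex with vertices in increasing order. Then dim K = 1 and the simplices of K are:

  0-simplices (5): a, b, c, d, e
  1-simplices (6): ac, ae, bd, be, ce, de

so the chain groups are C_0 ≅ Z^5, C_1 ≅ Z^6.

The boundary map ∂_1: C_1 → C_0 sends each edge [p,q] (with p < q) to q − p. For instance
  ∂bd = d − b.
The 5×6 boundary matrix has rank 4 and Smith normal form diag(1,1,1,1).

From H_k ≅ ker(∂_k) / im(∂_{k+1}) we obtain:

  H_0: rank C_0 − rank ∂_1 = 5 − 4 = 1, and the invariant factors of ∂_1 are all 1, so H_0 ≅ Z.
  H_1: rank ker ∂_1 − rank ∂_2 = (6 − 4) − 0 = 2, and there is no ∂_2, so H_1 ≅ Z^2.

As a check, the Euler characteristic is 5 − 6 = -1, which agrees with 1 − 2 = -1.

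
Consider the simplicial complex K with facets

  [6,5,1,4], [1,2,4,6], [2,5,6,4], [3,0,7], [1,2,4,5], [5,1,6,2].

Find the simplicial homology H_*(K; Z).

H_0 ≅ Z^2,  H_1 = 0,  H_2 = 0,  H_3 ≅ Z.

K has 8 vertices, 13 edges, 11 triangles, 5 3-simplices.
rank ∂_0 = 0, rank ∂_1 = 6 ⇒ b_0 = 8 − 0 − 6 = 2; all invariant factors of ∂_1 are 1 so no torsion. So H_0 = Z^2.
rank ∂_1 = 6, rank ∂_2 = 7 ⇒ b_1 = 13 − 6 − 7 = 0; all invariant factors of ∂_2 are 1 so no torsion. So H_1 = 0.
rank ∂_2 = 7, rank ∂_3 = 4 ⇒ b_2 = 11 − 7 − 4 = 0; all invariant factors of ∂_3 are 1 so no torsion. So H_2 = 0.
rank ∂_3 = 4, rank ∂_4 = 0 ⇒ b_3 = 5 − 4 − 0 = 1. So H_3 = Z.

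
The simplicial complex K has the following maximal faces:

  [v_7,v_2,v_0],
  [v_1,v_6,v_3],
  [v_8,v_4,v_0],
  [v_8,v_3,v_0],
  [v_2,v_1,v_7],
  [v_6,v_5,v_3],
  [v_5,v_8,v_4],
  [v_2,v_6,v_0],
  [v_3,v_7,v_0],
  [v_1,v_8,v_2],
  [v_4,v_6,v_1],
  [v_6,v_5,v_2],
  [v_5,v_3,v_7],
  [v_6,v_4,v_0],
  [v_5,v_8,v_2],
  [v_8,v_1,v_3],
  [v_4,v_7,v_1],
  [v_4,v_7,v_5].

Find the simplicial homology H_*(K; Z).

H_0 ≅ Z,  H_1 ≅ Z^2,  H_2 ≅ Z.

We work with the vertex ordering v_0 < v_1 < v_2 < v_3 < v_4 < v_5 < v_6 < v_7 < v_8. The simplices of K, each written with vertices in increasing order, are:

  0-simplices (9): [v_0], [v_1], [v_2], [v_3], [v_4], [v_5], [v_6], [v_7], [v_8]
  1-simplices (27): (27 of them)
  2-simplices (18): (18 of them)

Hence C_0 ≅ Z^9, C_1 ≅ Z^27, C_2 ≅ Z^18.

The boundary map ∂_1: C_1 → C_0 sends each edge [p,q] (with p < q) to q − p.
The 9×27 boundary matrix has rank 8 and Smith normal form diag(1,1,1,1,1,1,1,1).

The boundary map ∂_2: C_2 → C_1 sends each 2-simplex [p,q,r] to [q,r] − [p,r] + [p,q]. For instance
  ∂[v_3,v_5,v_7] = [v_5,v_7] − [v_3,v_7] + [v_3,v_5],
  ∂[v_0,v_2,v_6] = [v_2,v_6] − [v_0,v_6] + [v_0,v_2].
As a 27×18 matrix over Z this has rank 17, with invariant factors (1,1,1,1,1,1,1,1,1,1,1,1,1,1,1,1,1).

From H_k ≅ ker(∂_k) / im(∂_{k+1}) we obtain:

  H_0: rank C_0 − rank ∂_1 = 9 − 8 = 1, and the invariant factors of ∂_1 are all 1, so H_0 = Z.
  H_1: rank ker ∂_1 − rank ∂_2 = (27 − 8) − 17 = 2, and the invariant factors of ∂_2 are all 1, so H_1 = Z^2.
  H_2: rank ker ∂_2 − rank ∂_3 = (18 − 17) − 0 = 1, and there is no ∂_3, so H_2 = Z.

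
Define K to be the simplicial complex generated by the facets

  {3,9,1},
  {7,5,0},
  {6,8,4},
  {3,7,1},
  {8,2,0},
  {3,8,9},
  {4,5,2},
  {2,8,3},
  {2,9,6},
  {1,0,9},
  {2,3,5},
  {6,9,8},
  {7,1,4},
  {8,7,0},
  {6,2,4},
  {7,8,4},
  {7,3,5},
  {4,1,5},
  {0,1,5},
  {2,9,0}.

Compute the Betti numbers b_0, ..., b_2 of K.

Order the vertices as 0 < 1 < 2 < 3 < 4 < 5 < 6 < 7 < 8 < 9. Listing each simplex with vertices in this order, K has dimension 2 with simplices:

  0-simplices (10): [0], [1], [2], [3], [4], [5], [6], [7], [8], [9]
  1-simplices (30): (30 of them)
  2-simplices (20): (20 of them)

giving chain groups C_0 ≅ Z^10, C_1 ≅ Z^30, C_2 ≅ Z^20.

The boundary map ∂_1: C_1 → C_0 is given by ∂[p,q] = [q] − [p]. For instance
  ∂[4,5] = [5] − [4].
This gives a 10×30 integer matrix of rank 9; reducing to Smith normal form yields diagonal entries (1,1,1,1,1,1,1,1,1).

The boundary map ∂_2: C_2 → C_1 sends each 2-simplex [p,q,r] to [q,r] − [p,r] + [p,q]. For instance
  ∂[1,4,7] = [4,7] − [1,7] + [1,4],
  ∂[4,6,8] = [6,8] − [4,8] + [4,6].
This gives a 30×20 integer matrix of rank 20; reducing to Smith normal form yields diagonal entries (1,1,1,1,1,1,1,1,1,1,1,1,1,1,1,1,1,1,1,2).

Now H_k = ker ∂_k / im ∂_{k+1}, so:

  H_0: rank C_0 − rank ∂_1 = 10 − 9 = 1, and the invariant factors of ∂_1 are all 1, so H_0 ≅ Z.
  H_1: rank ker ∂_1 − rank ∂_2 = (30 − 9) − 20 = 1, and ∂_2 has invariant factor 2 > 1, so H_1 ≅ Z ⊕ Z/2.
  H_2: rank ker ∂_2 − rank ∂_3 = (20 − 20) − 0 = 0, and there is no ∂_3, so H_2 ≅ 0.

(K is a triangulation of the Klein bottle.)

Hence the Betti numbers are b_0 = 1, b_1 = 1, b_2 = 0.

b_0 = 1, b_1 = 1, b_2 = 0.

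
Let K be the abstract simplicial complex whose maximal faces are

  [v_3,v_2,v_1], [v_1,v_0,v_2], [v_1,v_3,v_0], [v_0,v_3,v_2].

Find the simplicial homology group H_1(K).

Fix the vertex order v_0 < v_1 < v_2 < v_3 and write every simplex with vertices in increasing order. Then dim K = 2 and the simplices of K are:

  0-simplices (4): [v_0], [v_1], [v_2], [v_3]
  1-simplices (6): [v_0,v_1], [v_0,v_2], [v_0,v_3], [v_1,v_2], [v_1,v_3], [v_2,v_3]
  2-simplices (4): [v_0,v_1,v_2], [v_0,v_1,v_3], [v_0,v_2,v_3], [v_1,v_2,v_3]

giving chain groups C_0 ≅ Z^4, C_1 ≅ Z^6, C_2 ≅ Z^4.

The boundary map ∂_1: C_1 → C_0 is given by ∂[p,q] = [q] − [p]. For instance
  ∂[v_1,v_3] = [v_3] − [v_1].
The 4×6 boundary matrix has rank 3 and Smith normal form diag(1,1,1).

∂_2: C_2 → C_1 acts by ∂[p,q,r] = [q,r] − [p,r] + [p,q]. For instance
  ∂[v_0,v_1,v_3] = [v_1,v_3] − [v_0,v_3] + [v_0,v_1],
  ∂[v_0,v_1,v_2] = [v_1,v_2] − [v_0,v_2] + [v_0,v_1].
The 6×4 boundary matrix has rank 3 and Smith normal form diag(1,1,1).

Now H_k = ker ∂_k / im ∂_{k+1}, so:

  H_1: rank ker ∂_1 − rank ∂_2 = (6 − 3) − 3 = 0, and the invariant factors of ∂_2 are all 1, so H_1 = 0.

(K is a triangulation of the 2-sphere S^2.)

H_1 = 0.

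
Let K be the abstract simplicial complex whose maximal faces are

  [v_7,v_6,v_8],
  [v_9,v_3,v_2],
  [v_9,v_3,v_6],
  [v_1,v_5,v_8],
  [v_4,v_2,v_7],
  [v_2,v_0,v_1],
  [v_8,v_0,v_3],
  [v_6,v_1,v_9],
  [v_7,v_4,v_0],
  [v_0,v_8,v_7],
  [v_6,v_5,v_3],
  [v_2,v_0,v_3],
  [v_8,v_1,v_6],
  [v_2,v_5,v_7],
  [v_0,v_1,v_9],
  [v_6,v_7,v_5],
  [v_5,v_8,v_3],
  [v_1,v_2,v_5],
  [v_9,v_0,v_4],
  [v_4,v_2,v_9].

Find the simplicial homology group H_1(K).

H_1 ≅ Z ⊕ Z/2Z.

Order the vertices as v_0 < v_1 < v_2 < v_3 < v_4 < v_5 < v_6 < v_7 < v_8 < v_9. Listing each simplex with vertices in this order, K has dimension 2 with simplices:

  0-simplices (10): [v_0], [v_1], [v_2], [v_3], [v_4], [v_5], [v_6], [v_7], [v_8], [v_9]
  1-simplices (30): (30 of them)
  2-simplices (20): (20 of them)

giving chain groups C_0 ≅ Z^10, C_1 ≅ Z^30, C_2 ≅ Z^20.

∂_1: C_1 → C_0 maps an edge to its endpoints' difference, ∂[p,q] = q − p. For instance
  ∂[v_4,v_9] = [v_9] − [v_4].
The 10×30 boundary matrix has rank 9 and Smith normal form diag(1,1,1,1,1,1,1,1,1).

∂_2: C_2 → C_1 maps a triangle to the signed sum of its edges. For instance
  ∂[v_2,v_3,v_9] = [v_3,v_9] − [v_2,v_9] + [v_2,v_3],
  ∂[v_2,v_4,v_7] = [v_4,v_7] − [v_2,v_7] + [v_2,v_4].
This gives a 30×20 integer matrix of rank 20; reducing to Smith normal form yields diagonal entries (1,1,1,1,1,1,1,1,1,1,1,1,1,1,1,1,1,1,1,2).

Computing H_k = (kernel of ∂_k) / (image of ∂_{k+1}):

  H_1: rank ker ∂_1 − rank ∂_2 = (30 − 9) − 20 = 1, and ∂_2 has invariant factor 2 > 1, so H_1 = Z ⊕ Z/2Z.

(K is a triangulation of the Klein bottle.)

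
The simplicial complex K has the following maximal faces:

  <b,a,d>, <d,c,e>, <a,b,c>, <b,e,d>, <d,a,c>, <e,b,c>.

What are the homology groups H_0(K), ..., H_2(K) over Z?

We work with the vertex ordering a < b < c < d < e. The simplices of K, each written with vertices in increasing order, are:

  0-simplices (5): a, b, c, d, e
  1-simplices (9): ab, ac, ad, bc, bd, be, cd, ce, de
  2-simplices (6): abc, abd, acd, bce, bde, cde

Hence C_0 ≅ Z^5, C_1 ≅ Z^9, C_2 ≅ Z^6.

∂_1: C_1 → C_0 is given by ∂[p,q] = [q] − [p].
As a 5×9 matrix over Z this has rank 4, with invariant factors (1,1,1,1).

Boundary ∂_2: C_2 → C_1 maps a triangle to the signed sum of its edges. For instance
  ∂bde = de − be + bd,
  ∂acd = cd − ad + ac.
The 9×6 boundary matrix has rank 5 and Smith normal form diag(1,1,1,1,1).

Reading off H_k = ker ∂_k / im ∂_{k+1}:

  H_0: rank C_0 − rank ∂_1 = 5 − 4 = 1, and the invariant factors of ∂_1 are all 1, so H_0 ≅ Z.
  H_1: rank ker ∂_1 − rank ∂_2 = (9 − 4) − 5 = 0, and the invariant factors of ∂_2 are all 1, so H_1 ≅ 0.
  H_2: rank ker ∂_2 − rank ∂_3 = (6 − 5) − 0 = 1, and there is no ∂_3, so H_2 ≅ Z.

H_0 = Z,  H_1 = 0,  H_2 = Z.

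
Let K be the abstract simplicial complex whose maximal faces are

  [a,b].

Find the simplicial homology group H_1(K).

We work with the vertex ordering a < b. The simplices of K, each written with vertices in increasing order, are:

  0-simplices (2): a, b
  1-simplices (1): ab

so the chain groups are C_0 ≅ Z^2, C_1 ≅ Z^1.

∂_1: C_1 → C_0 sends each edge [p,q] (with p < q) to q − p. For instance
  ∂ab = b − a.
The resulting 2×1 matrix has rank 1, and its Smith normal form has invariant factors (1).

Now H_k = ker ∂_k / im ∂_{k+1}, so:

  H_1: rank ker ∂_1 − rank ∂_2 = (1 − 1) − 0 = 0, and there is no ∂_2, so H_1 ≅ 0.

H_1 = 0.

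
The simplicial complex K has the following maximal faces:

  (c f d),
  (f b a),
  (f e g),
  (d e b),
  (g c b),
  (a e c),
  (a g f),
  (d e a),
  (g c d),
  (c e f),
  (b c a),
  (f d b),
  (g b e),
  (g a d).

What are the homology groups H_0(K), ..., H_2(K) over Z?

Take the total order a < b < c < d < e < f < g on the vertex set. Then K (dimension 2) consists of the simplices:

  0-simplices (7): a, b, c, d, e, f, g
  1-simplices (21): ab, ac, ad, ae, af, ag, bc, bd, be, bf, bg, cd, ce, cf, cg, de, df, dg, ef, eg, fg
  2-simplices (14): abc, abf, ace, ade, adg, afg, bcg, bde, bdf, beg, cdf, cdg, cef, efg

Hence C_0 ≅ Z^7, C_1 ≅ Z^21, C_2 ≅ Z^14.

Boundary ∂_1: C_1 → C_0 sends each edge [p,q] (with p < q) to q − p. For instance
  ∂ac = c − a.
The 7×21 boundary matrix has rank 6 and Smith normal form diag(1,1,1,1,1,1).

The boundary map ∂_2: C_2 → C_1 acts by ∂[p,q,r] = [q,r] − [p,r] + [p,q]. For instance
  ∂bcg = cg − bg + bc,
  ∂abf = bf − af + ab.
The 21×14 boundary matrix has rank 13 and Smith normal form diag(1,1,1,1,1,1,1,1,1,1,1,1,1).

Computing H_k = (kernel of ∂_k) / (image of ∂_{k+1}):

  H_0: rank C_0 − rank ∂_1 = 7 − 6 = 1, and the invariant factors of ∂_1 are all 1, so H_0 ≅ Z.
  H_1: rank ker ∂_1 − rank ∂_2 = (21 − 6) − 13 = 2, and the invariant factors of ∂_2 are all 1, so H_1 ≅ Z^2.
  H_2: rank ker ∂_2 − rank ∂_3 = (14 − 13) − 0 = 1, and there is no ∂_3, so H_2 ≅ Z.

As a check, the Euler characteristic is 7 − 21 + 14 = 0, which agrees with 1 − 2 + 1 = 0.
(K is a triangulation of the torus T^2.)

H_0 ≅ Z,  H_1 ≅ Z^2,  H_2 ≅ Z.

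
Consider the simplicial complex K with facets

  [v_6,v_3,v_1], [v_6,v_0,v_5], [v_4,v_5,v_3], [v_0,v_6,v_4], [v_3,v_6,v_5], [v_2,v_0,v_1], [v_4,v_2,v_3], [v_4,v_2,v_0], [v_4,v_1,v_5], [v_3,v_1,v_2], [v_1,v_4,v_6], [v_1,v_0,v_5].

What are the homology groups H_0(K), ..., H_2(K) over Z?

Order the vertices as v_0 < v_1 < v_2 < v_3 < v_4 < v_5 < v_6. Listing each simplex with vertices in this order, K has dimension 2 with simplices:

  0-simplices (7): [v_0], [v_1], [v_2], [v_3], [v_4], [v_5], [v_6]
  1-simplices (18): (18 of them)
  2-simplices (12): (12 of them)

Hence C_0 ≅ Z^7, C_1 ≅ Z^18, C_2 ≅ Z^12.

∂_1: C_1 → C_0 sends each edge [p,q] (with p < q) to q − p. For instance
  ∂[v_5,v_6] = [v_6] − [v_5].
This gives a 7×18 integer matrix of rank 6; reducing to Smith normal form yields diagonal entries (1,1,1,1,1,1).

∂_2: C_2 → C_1 sends each 2-simplex [p,q,r] to [q,r] − [p,r] + [p,q]. For instance
  ∂[v_1,v_2,v_3] = [v_2,v_3] − [v_1,v_3] + [v_1,v_2],
  ∂[v_3,v_5,v_6] = [v_5,v_6] − [v_3,v_6] + [v_3,v_5].
As a 18×12 matrix over Z this has rank 12, with invariant factors (1,1,1,1,1,1,1,1,1,1,1,2).

Reading off H_k = ker ∂_k / im ∂_{k+1}:

  H_0: rank C_0 − rank ∂_1 = 7 − 6 = 1, and the invariant factors of ∂_1 are all 1, so H_0 ≅ Z.
  H_1: rank ker ∂_1 − rank ∂_2 = (18 − 6) − 12 = 0, and ∂_2 has invariant factor 2 > 1, so H_1 ≅ Z_2.
  H_2: rank ker ∂_2 − rank ∂_3 = (12 − 12) − 0 = 0, and there is no ∂_3, so H_2 ≅ 0.

As a check, the Euler characteristic is 7 − 18 + 12 = 1, which agrees with 1 − 0 + 0 = 1.

H_0 ≅ Z,  H_1 ≅ Z_2,  H_2 = 0.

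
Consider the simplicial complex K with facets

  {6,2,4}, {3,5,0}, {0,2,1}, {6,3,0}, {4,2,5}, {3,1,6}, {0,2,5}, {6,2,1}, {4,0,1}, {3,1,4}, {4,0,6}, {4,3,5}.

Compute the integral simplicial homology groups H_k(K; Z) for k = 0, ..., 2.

H_0 = Z,  H_1 = Z/2,  H_2 = 0.

We work with the vertex ordering 0 < 1 < 2 < 3 < 4 < 5 < 6. The simplices of K, each written with vertices in increasing order, are:

  0-simplices (7): [0], [1], [2], [3], [4], [5], [6]
  1-simplices (18): [0,1], [0,2], [0,3], [0,4], [0,5], [0,6], [1,2], [1,3], [1,4], [1,6], [2,4], [2,5], [2,6], [3,4], [3,5], [3,6], [4,5], [4,6]
  2-simplices (12): [0,1,2], [0,1,4], [0,2,5], [0,3,5], [0,3,6], [0,4,6], [1,2,6], [1,3,4], [1,3,6], [2,4,5], [2,4,6], [3,4,5]

Hence C_0 ≅ Z^7, C_1 ≅ Z^18, C_2 ≅ Z^12.

The boundary map ∂_1: C_1 → C_0 is given by ∂[p,q] = [q] − [p].
The 7×18 boundary matrix has rank 6 and Smith normal form diag(1,1,1,1,1,1).

Boundary ∂_2: C_2 → C_1 maps a triangle to the signed sum of its edges. For instance
  ∂[0,3,5] = [3,5] − [0,5] + [0,3],
  ∂[0,4,6] = [4,6] − [0,6] + [0,4].
As a 18×12 matrix over Z this has rank 12, with invariant factors (1,1,1,1,1,1,1,1,1,1,1,2).

Computing H_k = (kernel of ∂_k) / (image of ∂_{k+1}):

  H_0: rank C_0 − rank ∂_1 = 7 − 6 = 1, and the invariant factors of ∂_1 are all 1, so H_0 = Z.
  H_1: rank ker ∂_1 − rank ∂_2 = (18 − 6) − 12 = 0, and ∂_2 has invariant factor 2 > 1, so H_1 = Z/2.
  H_2: rank ker ∂_2 − rank ∂_3 = (12 − 12) − 0 = 0, and there is no ∂_3, so H_2 = 0.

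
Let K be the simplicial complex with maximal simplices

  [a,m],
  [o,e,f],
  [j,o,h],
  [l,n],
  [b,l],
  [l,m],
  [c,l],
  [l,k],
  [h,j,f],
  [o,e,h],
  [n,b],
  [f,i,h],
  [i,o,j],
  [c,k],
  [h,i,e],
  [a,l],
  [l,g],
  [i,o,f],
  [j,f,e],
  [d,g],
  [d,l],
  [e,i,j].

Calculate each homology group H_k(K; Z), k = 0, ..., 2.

Fix the vertex order a < b < c < d < e < f < g < h < i < j < k < l < m < n < o and write every simplex with vertices in increasing order. Then dim K = 2 and the simplices of K are:

  0-simplices (15): a, b, c, d, e, f, g, h, i, j, k, l, m, n, o
  1-simplices (27): al, am, bl, bn, ck, cl, dg, dl, ef, eh, ei, ej, eo, fh, fi, fj, fo, gl, hi, hj, ho, ij, io, jo, kl, lm, ln
  2-simplices (10): efj, efo, ehi, eho, eij, fhi, fhj, fio, hjo, ijo

giving chain groups C_0 ≅ Z^15, C_1 ≅ Z^27, C_2 ≅ Z^10.

The boundary map ∂_1: C_1 → C_0 sends each edge [p,q] (with p < q) to q − p. For instance
  ∂kl = l − k.
This gives a 15×27 integer matrix of rank 13; reducing to Smith normal form yields diagonal entries (1,1,1,1,1,1,1,1,1,1,1,1,1).

∂_2: C_2 → C_1 sends each 2-simplex [p,q,r] to [q,r] − [p,r] + [p,q]. For instance
  ∂ehi = hi − ei + eh,
  ∂efo = fo − eo + ef.
As a 27×10 matrix over Z this has rank 10, with invariant factors (1,1,1,1,1,1,1,1,1,2).

From H_k ≅ ker(∂_k) / im(∂_{k+1}) we obtain:

  H_0: rank C_0 − rank ∂_1 = 15 − 13 = 2, and the invariant factors of ∂_1 are all 1, so H_0 = Z^2.
  H_1: rank ker ∂_1 − rank ∂_2 = (27 − 13) − 10 = 4, and ∂_2 has invariant factor 2 > 1, so H_1 = Z^4 ⊕ Z/2Z.
  H_2: rank ker ∂_2 − rank ∂_3 = (10 − 10) − 0 = 0, and there is no ∂_3, so H_2 = 0.

(K is a triangulation of the disjoint union of a wedge of 4 circles and the real projective plane RP^2.)

H_0 ≅ Z^2,  H_1 ≅ Z^4 ⊕ Z/2Z,  H_2 = 0.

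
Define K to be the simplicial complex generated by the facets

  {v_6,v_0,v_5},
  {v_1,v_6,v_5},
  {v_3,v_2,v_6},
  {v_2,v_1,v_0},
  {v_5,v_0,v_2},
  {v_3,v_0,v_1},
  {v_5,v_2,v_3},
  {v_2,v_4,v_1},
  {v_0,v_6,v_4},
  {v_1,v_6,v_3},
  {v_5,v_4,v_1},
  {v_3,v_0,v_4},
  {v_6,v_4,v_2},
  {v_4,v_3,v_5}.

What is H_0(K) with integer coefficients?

H_0 ≅ Z.

K has 7 vertices, 21 edges, 14 triangles.
rank ∂_0 = 0, rank ∂_1 = 6 ⇒ b_0 = 7 − 0 − 6 = 1; all invariant factors of ∂_1 are 1 so no torsion. So H_0 ≅ Z.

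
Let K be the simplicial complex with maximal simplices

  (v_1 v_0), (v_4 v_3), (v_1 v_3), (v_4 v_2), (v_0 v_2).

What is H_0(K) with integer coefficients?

Take the total order v_0 < v_1 < v_2 < v_3 < v_4 on the vertex set. Then K (dimension 1) consists of the simplices:

  0-simplices (5): [v_0], [v_1], [v_2], [v_3], [v_4]
  1-simplices (5): [v_0,v_1], [v_0,v_2], [v_1,v_3], [v_2,v_4], [v_3,v_4]

so the chain groups are C_0 ≅ Z^5, C_1 ≅ Z^5.

The boundary map ∂_1: C_1 → C_0 sends each edge [p,q] (with p < q) to q − p. For instance
  ∂[v_3,v_4] = [v_4] − [v_3].
The 5×5 boundary matrix has rank 4 and Smith normal form diag(1,1,1,1).

Now H_k = ker ∂_k / im ∂_{k+1}, so:

  H_0: rank C_0 − rank ∂_1 = 5 − 4 = 1, and the invariant factors of ∂_1 are all 1, so H_0 ≅ Z.

H_0 ≅ Z.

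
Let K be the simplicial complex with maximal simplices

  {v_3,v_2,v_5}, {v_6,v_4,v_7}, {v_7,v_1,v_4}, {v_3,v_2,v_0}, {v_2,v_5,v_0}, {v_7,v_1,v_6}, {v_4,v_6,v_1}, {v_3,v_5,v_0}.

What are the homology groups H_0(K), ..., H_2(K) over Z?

H_0 ≅ Z^2,  H_1 = 0,  H_2 ≅ Z^2.

Order the vertices as v_0 < v_1 < v_2 < v_3 < v_4 < v_5 < v_6 < v_7. Listing each simplex with vertices in this order, K has dimension 2 with simplices:

  0-simplices (8): [v_0], [v_1], [v_2], [v_3], [v_4], [v_5], [v_6], [v_7]
  1-simplices (12): [v_0,v_2], [v_0,v_3], [v_0,v_5], [v_1,v_4], [v_1,v_6], [v_1,v_7], [v_2,v_3], [v_2,v_5], [v_3,v_5], [v_4,v_6], [v_4,v_7], [v_6,v_7]
  2-simplices (8): [v_0,v_2,v_3], [v_0,v_2,v_5], [v_0,v_3,v_5], [v_1,v_4,v_6], [v_1,v_4,v_7], [v_1,v_6,v_7], [v_2,v_3,v_5], [v_4,v_6,v_7]

Hence C_0 ≅ Z^8, C_1 ≅ Z^12, C_2 ≅ Z^8.

∂_1: C_1 → C_0 sends each edge [p,q] (with p < q) to q − p. For instance
  ∂[v_3,v_5] = [v_5] − [v_3].
As a 8×12 matrix over Z this has rank 6, with invariant factors (1,1,1,1,1,1).

∂_2: C_2 → C_1 maps a triangle to the signed sum of its edges. For instance
  ∂[v_0,v_3,v_5] = [v_3,v_5] − [v_0,v_5] + [v_0,v_3],
  ∂[v_1,v_4,v_7] = [v_4,v_7] − [v_1,v_7] + [v_1,v_4].
This gives a 12×8 integer matrix of rank 6; reducing to Smith normal form yields diagonal entries (1,1,1,1,1,1).

Computing H_k = (kernel of ∂_k) / (image of ∂_{k+1}):

  H_0: rank C_0 − rank ∂_1 = 8 − 6 = 2, and the invariant factors of ∂_1 are all 1, so H_0 ≅ Z^2.
  H_1: rank ker ∂_1 − rank ∂_2 = (12 − 6) − 6 = 0, and the invariant factors of ∂_2 are all 1, so H_1 ≅ 0.
  H_2: rank ker ∂_2 − rank ∂_3 = (8 − 6) − 0 = 2, and there is no ∂_3, so H_2 ≅ Z^2.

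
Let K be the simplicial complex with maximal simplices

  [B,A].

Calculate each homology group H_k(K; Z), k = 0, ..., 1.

H_0 = Z,  H_1 = 0.

Order the vertices as A < B. Listing each simplex with vertices in this order, K has dimension 1 with simplices:

  0-simplices (2): A, B
  1-simplices (1): AB

so the chain groups are C_0 ≅ Z^2, C_1 ≅ Z^1.

The boundary map ∂_1: C_1 → C_0 maps an edge to its endpoints' difference, ∂[p,q] = q − p.
This gives a 2×1 integer matrix of rank 1; reducing to Smith normal form yields diagonal entries (1).

Reading off H_k = ker ∂_k / im ∂_{k+1}:

  H_0: rank C_0 − rank ∂_1 = 2 − 1 = 1, and the invariant factors of ∂_1 are all 1, so H_0 = Z.
  H_1: rank ker ∂_1 − rank ∂_2 = (1 − 1) − 0 = 0, and there is no ∂_2, so H_1 = 0.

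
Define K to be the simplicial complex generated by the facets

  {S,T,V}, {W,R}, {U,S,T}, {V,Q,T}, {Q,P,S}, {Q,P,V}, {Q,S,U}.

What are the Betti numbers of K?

Fix the vertex order P < Q < R < S < T < U < V < W and write every simplex with vertices in increasing order. Then dim K = 2 and the simplices of K are:

  0-simplices (8): P, Q, R, S, T, U, V, W
  1-simplices (13): PQ, PS, PV, QS, QT, QU, QV, RW, ST, SU, SV, TU, TV
  2-simplices (6): PQS, PQV, QSU, QTV, STU, STV

giving chain groups C_0 ≅ Z^8, C_1 ≅ Z^13, C_2 ≅ Z^6.

Boundary ∂_1: C_1 → C_0 is given by ∂[p,q] = [q] − [p].
The 8×13 boundary matrix has rank 6 and Smith normal form diag(1,1,1,1,1,1).

Boundary ∂_2: C_2 → C_1 sends each 2-simplex [p,q,r] to [q,r] − [p,r] + [p,q]. For instance
  ∂STU = TU − SU + ST,
  ∂PQS = QS − PS + PQ.
As a 13×6 matrix over Z this has rank 6, with invariant factors (1,1,1,1,1,1).

Computing H_k = (kernel of ∂_k) / (image of ∂_{k+1}):

  H_0: rank C_0 − rank ∂_1 = 8 − 6 = 2, and the invariant factors of ∂_1 are all 1, so H_0 = Z^2.
  H_1: rank ker ∂_1 − rank ∂_2 = (13 − 6) − 6 = 1, and the invariant factors of ∂_2 are all 1, so H_1 = Z.
  H_2: rank ker ∂_2 − rank ∂_3 = (6 − 6) − 0 = 0, and there is no ∂_3, so H_2 = 0.

(K is a triangulation of the disjoint union of the 1-simplex and the cylinder S^1 x I.)

Hence the Betti numbers are b_0 = 2, b_1 = 1, b_2 = 0.

b_0 = 2, b_1 = 1, b_2 = 0.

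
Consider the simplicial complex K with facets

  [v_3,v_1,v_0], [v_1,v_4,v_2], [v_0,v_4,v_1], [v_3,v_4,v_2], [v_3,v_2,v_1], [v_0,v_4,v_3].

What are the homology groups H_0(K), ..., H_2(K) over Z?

Order the vertices as v_0 < v_1 < v_2 < v_3 < v_4. Listing each simplex with vertices in this order, K has dimension 2 with simplices:

  0-simplices (5): [v_0], [v_1], [v_2], [v_3], [v_4]
  1-simplices (9): [v_0,v_1], [v_0,v_3], [v_0,v_4], [v_1,v_2], [v_1,v_3], [v_1,v_4], [v_2,v_3], [v_2,v_4], [v_3,v_4]
  2-simplices (6): [v_0,v_1,v_3], [v_0,v_1,v_4], [v_0,v_3,v_4], [v_1,v_2,v_3], [v_1,v_2,v_4], [v_2,v_3,v_4]

Hence C_0 ≅ Z^5, C_1 ≅ Z^9, C_2 ≅ Z^6.

Boundary ∂_1: C_1 → C_0 sends each edge [p,q] (with p < q) to q − p.
As a 5×9 matrix over Z this has rank 4, with invariant factors (1,1,1,1).

∂_2: C_2 → C_1 maps a triangle to the signed sum of its edges. For instance
  ∂[v_0,v_1,v_4] = [v_1,v_4] − [v_0,v_4] + [v_0,v_1],
  ∂[v_0,v_3,v_4] = [v_3,v_4] − [v_0,v_4] + [v_0,v_3].
This gives a 9×6 integer matrix of rank 5; reducing to Smith normal form yields diagonal entries (1,1,1,1,1).

Computing H_k = (kernel of ∂_k) / (image of ∂_{k+1}):

  H_0: rank C_0 − rank ∂_1 = 5 − 4 = 1, and the invariant factors of ∂_1 are all 1, so H_0 ≅ Z.
  H_1: rank ker ∂_1 − rank ∂_2 = (9 − 4) − 5 = 0, and the invariant factors of ∂_2 are all 1, so H_1 ≅ 0.
  H_2: rank ker ∂_2 − rank ∂_3 = (6 − 5) − 0 = 1, and there is no ∂_3, so H_2 ≅ Z.

H_0 ≅ Z,  H_1 = 0,  H_2 ≅ Z.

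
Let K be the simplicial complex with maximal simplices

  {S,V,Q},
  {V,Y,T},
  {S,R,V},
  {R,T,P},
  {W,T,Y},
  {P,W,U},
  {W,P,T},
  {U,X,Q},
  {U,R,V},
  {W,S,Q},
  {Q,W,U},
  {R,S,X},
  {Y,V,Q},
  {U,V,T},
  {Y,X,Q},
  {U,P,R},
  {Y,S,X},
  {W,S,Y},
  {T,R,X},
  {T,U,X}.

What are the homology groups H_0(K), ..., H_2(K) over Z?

We work with the vertex ordering P < Q < R < S < T < U < V < W < X < Y. The simplices of K, each written with vertices in increasing order, are:

  0-simplices (10): P, Q, R, S, T, U, V, W, X, Y
  1-simplices (30): PR, PT, PU, PW, QS, QU, QV, QW, QX, QY, RS, RT, RU, RV, RX, SV, SW, SX, SY, TU, TV, TW, TX, TY, UV, UW, UX, VY, WY, XY
  2-simplices (20): PRT, PRU, PTW, PUW, QSV, QSW, QUW, QUX, QVY, QXY, RSV, RSX, RTX, RUV, SWY, SXY, TUV, TUX, TVY, TWY

giving chain groups C_0 ≅ Z^10, C_1 ≅ Z^30, C_2 ≅ Z^20.

Boundary ∂_1: C_1 → C_0 sends each edge [p,q] (with p < q) to q − p.
The 10×30 boundary matrix has rank 9 and Smith normal form diag(1,1,1,1,1,1,1,1,1).

∂_2: C_2 → C_1 maps a triangle to the signed sum of its edges. For instance
  ∂RSV = SV − RV + RS,
  ∂RTX = TX − RX + RT.
This gives a 30×20 integer matrix of rank 20; reducing to Smith normal form yields diagonal entries (1,1,1,1,1,1,1,1,1,1,1,1,1,1,1,1,1,1,1,2).

Computing H_k = (kernel of ∂_k) / (image of ∂_{k+1}):

  H_0: rank C_0 − rank ∂_1 = 10 − 9 = 1, and the invariant factors of ∂_1 are all 1, so H_0 = Z.
  H_1: rank ker ∂_1 − rank ∂_2 = (30 − 9) − 20 = 1, and ∂_2 has invariant factor 2 > 1, so H_1 = Z ⊕ Z/2Z.
  H_2: rank ker ∂_2 − rank ∂_3 = (20 − 20) − 0 = 0, and there is no ∂_3, so H_2 = 0.

As a check, the Euler characteristic is 10 − 30 + 20 = 0, which agrees with 1 − 1 + 0 = 0.
(K is a triangulation of the Klein bottle.)

H_0 = Z,  H_1 = Z ⊕ Z/2Z,  H_2 = 0.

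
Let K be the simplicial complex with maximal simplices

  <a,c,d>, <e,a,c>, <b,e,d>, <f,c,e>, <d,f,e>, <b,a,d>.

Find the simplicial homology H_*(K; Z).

H_0 = Z,  H_1 = Z,  H_2 = 0.

We work with the vertex ordering a < b < c < d < e < f. The simplices of K, each written with vertices in increasing order, are:

  0-simplices (6): a, b, c, d, e, f
  1-simplices (12): ab, ac, ad, ae, bd, be, cd, ce, cf, de, df, ef
  2-simplices (6): abd, acd, ace, bde, cef, def

giving chain groups C_0 ≅ Z^6, C_1 ≅ Z^12, C_2 ≅ Z^6.

Boundary ∂_1: C_1 → C_0 sends each edge [p,q] (with p < q) to q − p.
The 6×12 boundary matrix has rank 5 and Smith normal form diag(1,1,1,1,1).

Boundary ∂_2: C_2 → C_1 sends each 2-simplex [p,q,r] to [q,r] − [p,r] + [p,q]. For instance
  ∂def = ef − df + de,
  ∂cef = ef − cf + ce.
The resulting 12×6 matrix has rank 6, and its Smith normal form has invariant factors (1,1,1,1,1,1).

From H_k ≅ ker(∂_k) / im(∂_{k+1}) we obtain:

  H_0: rank C_0 − rank ∂_1 = 6 − 5 = 1, and the invariant factors of ∂_1 are all 1, so H_0 = Z.
  H_1: rank ker ∂_1 − rank ∂_2 = (12 − 5) − 6 = 1, and the invariant factors of ∂_2 are all 1, so H_1 = Z.
  H_2: rank ker ∂_2 − rank ∂_3 = (6 − 6) − 0 = 0, and there is no ∂_3, so H_2 = 0.

(K is a triangulation of the cylinder S^1 x I.)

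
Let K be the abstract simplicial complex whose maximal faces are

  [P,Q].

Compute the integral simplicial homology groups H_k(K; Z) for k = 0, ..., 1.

K has 2 vertices, 1 edge.
rank ∂_0 = 0, rank ∂_1 = 1 ⇒ b_0 = 2 − 0 − 1 = 1; all invariant factors of ∂_1 are 1 so no torsion. So H_0 = Z.
rank ∂_1 = 1, rank ∂_2 = 0 ⇒ b_1 = 1 − 1 − 0 = 0. So H_1 = 0.

H_0 = Z,  H_1 = 0.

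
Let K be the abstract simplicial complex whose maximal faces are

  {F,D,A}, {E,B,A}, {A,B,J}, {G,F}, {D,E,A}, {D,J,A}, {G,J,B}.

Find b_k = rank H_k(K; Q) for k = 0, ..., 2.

b_0 = 1, b_1 = 1, b_2 = 0.

We work with the vertex ordering A < B < D < E < F < G < J. The simplices of K, each written with vertices in increasing order, are:

  0-simplices (7): A, B, D, E, F, G, J
  1-simplices (13): AB, AD, AE, AF, AJ, BE, BG, BJ, DE, DF, DJ, FG, GJ
  2-simplices (6): ABE, ABJ, ADE, ADF, ADJ, BGJ

so the chain groups are C_0 ≅ Z^7, C_1 ≅ Z^13, C_2 ≅ Z^6.

Boundary ∂_1: C_1 → C_0 maps an edge to its endpoints' difference, ∂[p,q] = q − p. For instance
  ∂AE = E − A.
The 7×13 boundary matrix has rank 6 and Smith normal form diag(1,1,1,1,1,1).

The boundary map ∂_2: C_2 → C_1 maps a triangle to the signed sum of its edges. For instance
  ∂BGJ = GJ − BJ + BG,
  ∂ADF = DF − AF + AD.
The 13×6 boundary matrix has rank 6 and Smith normal form diag(1,1,1,1,1,1).

Reading off H_k = ker ∂_k / im ∂_{k+1}:

  H_0: rank C_0 − rank ∂_1 = 7 − 6 = 1, and the invariant factors of ∂_1 are all 1, so H_0 ≅ Z.
  H_1: rank ker ∂_1 − rank ∂_2 = (13 − 6) − 6 = 1, and the invariant factors of ∂_2 are all 1, so H_1 ≅ Z.
  H_2: rank ker ∂_2 − rank ∂_3 = (6 − 6) − 0 = 0, and there is no ∂_3, so H_2 ≅ 0.

As a check, the Euler characteristic is 7 − 13 + 6 = 0, which agrees with 1 − 1 + 0 = 0.

Hence the Betti numbers are b_0 = 1, b_1 = 1, b_2 = 0.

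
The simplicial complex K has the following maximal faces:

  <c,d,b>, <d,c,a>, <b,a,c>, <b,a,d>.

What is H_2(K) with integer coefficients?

We work with the vertex ordering a < b < c < d. The simplices of K, each written with vertices in increasing order, are:

  0-simplices (4): a, b, c, d
  1-simplices (6): ab, ac, ad, bc, bd, cd
  2-simplices (4): abc, abd, acd, bcd

so the chain groups are C_0 ≅ Z^4, C_1 ≅ Z^6, C_2 ≅ Z^4.

∂_1: C_1 → C_0 is given by ∂[p,q] = [q] − [p].
This gives a 4×6 integer matrix of rank 3; reducing to Smith normal form yields diagonal entries (1,1,1).

The boundary map ∂_2: C_2 → C_1 acts by ∂[p,q,r] = [q,r] − [p,r] + [p,q]. For instance
  ∂abc = bc − ac + ab,
  ∂bcd = cd − bd + bc.
The 6×4 boundary matrix has rank 3 and Smith normal form diag(1,1,1).

Computing H_k = (kernel of ∂_k) / (image of ∂_{k+1}):

  H_2: rank ker ∂_2 − rank ∂_3 = (4 − 3) − 0 = 1, and there is no ∂_3, so H_2 ≅ Z.

H_2 = Z.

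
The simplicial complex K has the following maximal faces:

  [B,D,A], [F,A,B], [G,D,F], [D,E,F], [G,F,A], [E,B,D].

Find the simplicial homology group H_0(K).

K has 6 vertices, 12 edges, 6 triangles.
rank ∂_0 = 0, rank ∂_1 = 5 ⇒ b_0 = 6 − 0 − 5 = 1; all invariant factors of ∂_1 are 1 so no torsion. So H_0 ≅ Z.

H_0 ≅ Z.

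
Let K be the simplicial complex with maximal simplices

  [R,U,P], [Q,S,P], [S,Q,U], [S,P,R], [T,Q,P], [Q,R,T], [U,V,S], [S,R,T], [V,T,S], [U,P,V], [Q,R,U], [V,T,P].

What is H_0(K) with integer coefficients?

H_0 ≅ Z.

K has 7 vertices, 18 edges, 12 triangles.
rank ∂_0 = 0, rank ∂_1 = 6 ⇒ b_0 = 7 − 0 − 6 = 1; all invariant factors of ∂_1 are 1 so no torsion. So H_0 ≅ Z.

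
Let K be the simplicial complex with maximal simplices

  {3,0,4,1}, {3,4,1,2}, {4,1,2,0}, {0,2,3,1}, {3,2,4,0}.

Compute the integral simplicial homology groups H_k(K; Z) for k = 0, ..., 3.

Take the total order 0 < 1 < 2 < 3 < 4 on the vertex set. Then K (dimension 3) consists of the simplices:

  0-simplices (5): [0], [1], [2], [3], [4]
  1-simplices (10): [0,1], [0,2], [0,3], [0,4], [1,2], [1,3], [1,4], [2,3], [2,4], [3,4]
  2-simplices (10): [0,1,2], [0,1,3], [0,1,4], [0,2,3], [0,2,4], [0,3,4], [1,2,3], [1,2,4], [1,3,4], [2,3,4]
  3-simplices (5): [0,1,2,3], [0,1,2,4], [0,1,3,4], [0,2,3,4], [1,2,3,4]

Hence C_0 ≅ Z^5, C_1 ≅ Z^10, C_2 ≅ Z^10, C_3 ≅ Z^5.

The boundary map ∂_1: C_1 → C_0 is given by ∂[p,q] = [q] − [p]. For instance
  ∂[0,1] = [1] − [0].
The 5×10 boundary matrix has rank 4 and Smith normal form diag(1,1,1,1).

Boundary ∂_2: C_2 → C_1 sends each 2-simplex [p,q,r] to [q,r] − [p,r] + [p,q]. For instance
  ∂[1,3,4] = [3,4] − [1,4] + [1,3],
  ∂[0,1,3] = [1,3] − [0,3] + [0,1].
This gives a 10×10 integer matrix of rank 6; reducing to Smith normal form yields diagonal entries (1,1,1,1,1,1).

Boundary ∂_3: C_3 → C_2 sends each 3-simplex σ to the alternating sum Σ_i (−1)^i (σ with its i-th vertex removed). For instance
  ∂[1,2,3,4] = [2,3,4] − [1,3,4] + [1,2,4] − [1,2,3],
  ∂[0,1,2,3] = [1,2,3] − [0,2,3] + [0,1,3] − [0,1,2].
The resulting 10×5 matrix has rank 4, and its Smith normal form has invariant factors (1,1,1,1).

Computing H_k = (kernel of ∂_k) / (image of ∂_{k+1}):

  H_0: rank C_0 − rank ∂_1 = 5 − 4 = 1, and the invariant factors of ∂_1 are all 1, so H_0 ≅ Z.
  H_1: rank ker ∂_1 − rank ∂_2 = (10 − 4) − 6 = 0, and the invariant factors of ∂_2 are all 1, so H_1 ≅ 0.
  H_2: rank ker ∂_2 − rank ∂_3 = (10 − 6) − 4 = 0, and the invariant factors of ∂_3 are all 1, so H_2 ≅ 0.
  H_3: rank ker ∂_3 − rank ∂_4 = (5 − 4) − 0 = 1, and there is no ∂_4, so H_3 ≅ Z.

As a check, the Euler characteristic is 5 − 10 + 10 − 5 = 0, which agrees with 1 − 0 + 0 − 1 = 0.
(K is a triangulation of the 3-sphere S^3.)

H_0 ≅ Z,  H_1 = 0,  H_2 = 0,  H_3 ≅ Z.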